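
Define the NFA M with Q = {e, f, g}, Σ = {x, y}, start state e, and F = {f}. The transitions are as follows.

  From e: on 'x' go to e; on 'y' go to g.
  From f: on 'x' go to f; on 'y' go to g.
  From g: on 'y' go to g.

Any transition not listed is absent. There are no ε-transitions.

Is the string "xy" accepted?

No

Start in {e}.
Read 'x': e→{e}; now {e}.
Read 'y': e→{g}; now {g}.
The final set {g} contains no accepting state.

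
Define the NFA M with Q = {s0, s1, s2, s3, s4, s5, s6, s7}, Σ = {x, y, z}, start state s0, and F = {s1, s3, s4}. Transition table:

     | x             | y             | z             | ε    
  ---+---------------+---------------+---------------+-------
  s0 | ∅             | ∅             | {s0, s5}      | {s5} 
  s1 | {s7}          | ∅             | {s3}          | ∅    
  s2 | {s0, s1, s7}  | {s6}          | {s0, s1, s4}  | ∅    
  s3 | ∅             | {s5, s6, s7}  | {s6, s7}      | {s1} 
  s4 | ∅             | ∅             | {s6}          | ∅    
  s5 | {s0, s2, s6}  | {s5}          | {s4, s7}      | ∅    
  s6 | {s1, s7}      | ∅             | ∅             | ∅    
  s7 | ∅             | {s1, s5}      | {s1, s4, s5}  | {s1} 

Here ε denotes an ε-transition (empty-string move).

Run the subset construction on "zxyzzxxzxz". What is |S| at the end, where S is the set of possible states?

6

Start: ε-closure({s0}) = {s0, s5}.
Read 'z': {s0, s5} → {s0, s1, s4, s5, s7}.
Read 'x': {s0, s1, s4, s5, s7} → {s0, s1, s2, s5, s6, s7}.
Read 'y': {s0, s1, s2, s5, s6, s7} → {s1, s5, s6}.
Read 'z': {s1, s5, s6} → {s1, s3, s4, s7}.
Read 'z': {s1, s3, s4, s7} → {s1, s3, s4, s5, s6, s7}.
Read 'x': {s1, s3, s4, s5, s6, s7} → {s0, s1, s2, s5, s6, s7}.
Read 'x': {s0, s1, s2, s5, s6, s7} → {s0, s1, s2, s5, s6, s7}.
Read 'z': {s0, s1, s2, s5, s6, s7} → {s0, s1, s3, s4, s5, s7}.
Read 'x': {s0, s1, s3, s4, s5, s7} → {s0, s1, s2, s5, s6, s7}.
Read 'z': {s0, s1, s2, s5, s6, s7} → {s0, s1, s3, s4, s5, s7}.
That set has 6 states.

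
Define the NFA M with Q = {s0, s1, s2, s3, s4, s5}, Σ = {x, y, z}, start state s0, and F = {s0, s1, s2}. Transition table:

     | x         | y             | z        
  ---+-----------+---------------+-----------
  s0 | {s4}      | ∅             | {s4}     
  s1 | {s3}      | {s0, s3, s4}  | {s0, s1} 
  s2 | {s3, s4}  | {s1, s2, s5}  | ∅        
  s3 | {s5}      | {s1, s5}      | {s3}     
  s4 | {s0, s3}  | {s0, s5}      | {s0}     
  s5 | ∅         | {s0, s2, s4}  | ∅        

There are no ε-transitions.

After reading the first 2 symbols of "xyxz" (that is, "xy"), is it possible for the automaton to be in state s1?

No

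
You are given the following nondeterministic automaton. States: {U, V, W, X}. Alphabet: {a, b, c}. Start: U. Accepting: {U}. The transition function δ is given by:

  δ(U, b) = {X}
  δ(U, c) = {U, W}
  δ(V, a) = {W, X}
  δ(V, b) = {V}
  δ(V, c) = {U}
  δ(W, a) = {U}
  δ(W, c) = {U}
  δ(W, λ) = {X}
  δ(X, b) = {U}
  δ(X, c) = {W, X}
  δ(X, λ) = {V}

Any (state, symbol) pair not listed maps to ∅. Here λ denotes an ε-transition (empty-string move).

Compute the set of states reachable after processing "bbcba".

Start in {U}.
Read 'b': U→{X}; union {X}; ε-closure = {V, X}.
Read 'b': V→{V}, X→{U}; now {U, V}.
Read 'c': U→{U, W}, V→{U}; union {U, W}; ε-closure = {U, V, W, X}.
Read 'b': U→{X}, V→{V}, W→∅, X→{U}; now {U, V, X}.
Read 'a': U→∅, V→{W, X}, X→∅; union {W, X}; ε-closure = {V, W, X}.

{V, W, X}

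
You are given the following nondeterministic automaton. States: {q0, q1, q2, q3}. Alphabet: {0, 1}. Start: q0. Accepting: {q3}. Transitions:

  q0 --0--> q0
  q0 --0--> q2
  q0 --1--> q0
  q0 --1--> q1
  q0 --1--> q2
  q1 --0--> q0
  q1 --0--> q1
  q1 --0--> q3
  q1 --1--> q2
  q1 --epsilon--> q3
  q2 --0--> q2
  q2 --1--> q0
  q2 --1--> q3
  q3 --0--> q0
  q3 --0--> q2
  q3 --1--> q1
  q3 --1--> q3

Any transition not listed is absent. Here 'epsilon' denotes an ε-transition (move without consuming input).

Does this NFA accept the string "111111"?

Start in {q0}.
Read '1': {q0} → {q0, q1, q2, q3}.
Read '1': {q0, q1, q2, q3} → {q0, q1, q2, q3}.
Read '1': {q0, q1, q2, q3} → {q0, q1, q2, q3}.
Read '1': {q0, q1, q2, q3} → {q0, q1, q2, q3}.
Read '1': {q0, q1, q2, q3} → {q0, q1, q2, q3}.
Read '1': {q0, q1, q2, q3} → {q0, q1, q2, q3}.
The final set {q0, q1, q2, q3} contains the accepting state q3.

Yes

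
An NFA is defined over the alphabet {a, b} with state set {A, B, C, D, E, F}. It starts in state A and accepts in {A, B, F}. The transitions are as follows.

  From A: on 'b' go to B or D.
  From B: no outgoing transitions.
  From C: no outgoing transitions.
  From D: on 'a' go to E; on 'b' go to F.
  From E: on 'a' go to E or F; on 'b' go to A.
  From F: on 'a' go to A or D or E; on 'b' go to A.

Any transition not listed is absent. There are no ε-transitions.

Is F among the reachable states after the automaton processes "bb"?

Start in {A}.
Read 'b': A→{B, D}; now {B, D}.
Read 'b': B→∅, D→{F}; now {F}.
State F is in {F}.

Yes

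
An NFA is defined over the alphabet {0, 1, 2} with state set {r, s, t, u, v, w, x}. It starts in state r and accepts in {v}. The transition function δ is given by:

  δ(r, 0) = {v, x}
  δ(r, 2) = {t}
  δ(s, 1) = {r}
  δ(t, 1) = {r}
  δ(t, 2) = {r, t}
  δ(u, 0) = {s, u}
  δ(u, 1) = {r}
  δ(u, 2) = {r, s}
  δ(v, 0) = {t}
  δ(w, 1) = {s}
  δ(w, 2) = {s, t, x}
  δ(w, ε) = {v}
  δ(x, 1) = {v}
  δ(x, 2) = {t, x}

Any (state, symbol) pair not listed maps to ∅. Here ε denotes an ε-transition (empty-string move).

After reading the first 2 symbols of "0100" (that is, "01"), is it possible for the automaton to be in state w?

No

Start in {r}.
Read '0': r→{v, x}; now {v, x}.
Read '1': v→∅, x→{v}; now {v}.
State w is not in {v}.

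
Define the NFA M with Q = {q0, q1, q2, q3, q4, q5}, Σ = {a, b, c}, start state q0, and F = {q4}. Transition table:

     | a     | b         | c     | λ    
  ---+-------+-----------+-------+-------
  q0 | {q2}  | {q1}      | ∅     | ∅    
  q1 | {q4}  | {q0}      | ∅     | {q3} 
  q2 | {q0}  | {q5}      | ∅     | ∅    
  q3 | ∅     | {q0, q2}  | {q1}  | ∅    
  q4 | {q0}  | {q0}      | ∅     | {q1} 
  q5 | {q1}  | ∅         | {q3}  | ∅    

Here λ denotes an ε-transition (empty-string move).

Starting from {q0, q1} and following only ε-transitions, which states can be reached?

{q0, q1, q3}

Begin with {q0, q1}.
ε-move q1 → q3; add q3.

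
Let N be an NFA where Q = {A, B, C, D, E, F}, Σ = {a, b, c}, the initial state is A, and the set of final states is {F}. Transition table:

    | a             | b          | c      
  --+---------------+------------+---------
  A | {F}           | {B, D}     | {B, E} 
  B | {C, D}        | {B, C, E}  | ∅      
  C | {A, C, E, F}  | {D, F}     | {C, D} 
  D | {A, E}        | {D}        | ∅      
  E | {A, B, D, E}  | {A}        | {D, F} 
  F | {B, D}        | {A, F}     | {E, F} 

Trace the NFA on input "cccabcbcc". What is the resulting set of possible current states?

{C, D, E, F}

Start in {A}.
Read 'c': A→{B, E}; now {B, E}.
Read 'c': B→∅, E→{D, F}; now {D, F}.
Read 'c': D→∅, F→{E, F}; now {E, F}.
Read 'a': E→{A, B, D, E}, F→{B, D}; now {A, B, D, E}.
Read 'b': A→{B, D}, B→{B, C, E}, D→{D}, E→{A}; now {A, B, C, D, E}.
Read 'c': A→{B, E}, B→∅, C→{C, D}, D→∅, E→{D, F}; now {B, C, D, E, F}.
Read 'b': B→{B, C, E}, C→{D, F}, D→{D}, E→{A}, F→{A, F}; now {A, B, C, D, E, F}.
Read 'c': A→{B, E}, B→∅, C→{C, D}, D→∅, E→{D, F}, F→{E, F}; now {B, C, D, E, F}.
Read 'c': B→∅, C→{C, D}, D→∅, E→{D, F}, F→{E, F}; now {C, D, E, F}.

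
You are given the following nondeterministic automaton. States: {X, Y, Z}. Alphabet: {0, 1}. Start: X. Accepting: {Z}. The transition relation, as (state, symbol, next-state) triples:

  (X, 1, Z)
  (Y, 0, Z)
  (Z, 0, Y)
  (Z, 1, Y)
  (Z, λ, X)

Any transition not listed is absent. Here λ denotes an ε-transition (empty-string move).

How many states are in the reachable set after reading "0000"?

Start in {X}.
Read '0': {X} → ∅.
The set is empty and remains empty for the remaining 3 symbols.
That set has 0 states.

0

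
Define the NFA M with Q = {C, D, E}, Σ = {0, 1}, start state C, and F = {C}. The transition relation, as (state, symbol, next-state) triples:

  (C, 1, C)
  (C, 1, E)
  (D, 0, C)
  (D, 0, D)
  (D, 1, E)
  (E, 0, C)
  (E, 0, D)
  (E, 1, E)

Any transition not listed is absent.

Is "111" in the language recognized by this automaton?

Start in {C}.
Read '1': C→{C, E}; now {C, E}.
Read '1': C→{C, E}, E→{E}; now {C, E}.
Read '1': C→{C, E}, E→{E}; now {C, E}.
The final set {C, E} contains the accepting state C.

Yes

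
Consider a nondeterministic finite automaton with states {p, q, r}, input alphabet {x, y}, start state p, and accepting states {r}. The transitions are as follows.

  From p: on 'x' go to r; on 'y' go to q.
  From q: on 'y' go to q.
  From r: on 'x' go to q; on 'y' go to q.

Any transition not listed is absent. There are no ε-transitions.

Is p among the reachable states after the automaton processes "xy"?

Start in {p}.
Read 'x': {p} → {r}.
Read 'y': {r} → {q}.
State p is not in {q}.

No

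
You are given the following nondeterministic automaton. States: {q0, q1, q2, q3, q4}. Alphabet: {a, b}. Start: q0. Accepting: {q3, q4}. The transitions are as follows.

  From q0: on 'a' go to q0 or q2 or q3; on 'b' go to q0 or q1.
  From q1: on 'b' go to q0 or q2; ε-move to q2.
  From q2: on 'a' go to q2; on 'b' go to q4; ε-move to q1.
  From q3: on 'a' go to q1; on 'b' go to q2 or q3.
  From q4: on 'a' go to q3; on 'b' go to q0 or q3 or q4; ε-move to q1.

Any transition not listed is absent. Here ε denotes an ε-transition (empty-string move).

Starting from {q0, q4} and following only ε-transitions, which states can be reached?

Begin with {q0, q4}.
ε-move q4 → q1; add q1.
ε-move q1 → q2; add q2.

{q0, q1, q2, q4}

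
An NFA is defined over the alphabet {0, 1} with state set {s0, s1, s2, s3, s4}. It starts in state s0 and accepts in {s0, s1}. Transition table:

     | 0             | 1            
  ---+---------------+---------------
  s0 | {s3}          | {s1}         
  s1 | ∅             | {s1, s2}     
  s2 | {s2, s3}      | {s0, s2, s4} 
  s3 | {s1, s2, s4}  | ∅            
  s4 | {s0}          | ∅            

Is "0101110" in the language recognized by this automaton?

No

Start in {s0}.
Read '0': s0→{s3}; now {s3}.
Read '1': s3→∅; now ∅.
The set is empty and remains empty for the remaining 5 symbols.
The final set ∅ contains no accepting state.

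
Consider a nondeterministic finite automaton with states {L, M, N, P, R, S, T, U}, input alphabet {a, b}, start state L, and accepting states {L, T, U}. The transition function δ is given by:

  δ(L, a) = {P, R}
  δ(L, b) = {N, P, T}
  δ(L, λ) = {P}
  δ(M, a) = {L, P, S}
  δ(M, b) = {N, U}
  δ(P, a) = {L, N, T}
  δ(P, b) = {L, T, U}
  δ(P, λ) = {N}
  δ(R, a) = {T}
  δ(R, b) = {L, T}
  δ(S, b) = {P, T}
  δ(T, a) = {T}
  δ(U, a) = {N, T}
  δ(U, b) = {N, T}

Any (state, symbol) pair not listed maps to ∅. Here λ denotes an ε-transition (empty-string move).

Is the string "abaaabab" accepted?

Yes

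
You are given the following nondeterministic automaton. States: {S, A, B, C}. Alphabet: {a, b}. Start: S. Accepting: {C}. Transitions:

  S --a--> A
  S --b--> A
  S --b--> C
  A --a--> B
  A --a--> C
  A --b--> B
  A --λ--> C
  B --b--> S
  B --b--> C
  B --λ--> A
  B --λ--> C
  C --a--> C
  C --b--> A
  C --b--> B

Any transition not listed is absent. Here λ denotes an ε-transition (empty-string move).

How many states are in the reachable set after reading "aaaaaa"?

Start in {S}.
Read 'a': S→{A}; union {A}; ε-closure = {A, C}.
Read 'a': A→{B, C}, C→{C}; union {B, C}; ε-closure = {A, B, C}.
Read 'a': A→{B, C}, B→∅, C→{C}; union {B, C}; ε-closure = {A, B, C}.
Read 'a': A→{B, C}, B→∅, C→{C}; union {B, C}; ε-closure = {A, B, C}.
Read 'a': A→{B, C}, B→∅, C→{C}; union {B, C}; ε-closure = {A, B, C}.
Read 'a': A→{B, C}, B→∅, C→{C}; union {B, C}; ε-closure = {A, B, C}.
That set has 3 states.

3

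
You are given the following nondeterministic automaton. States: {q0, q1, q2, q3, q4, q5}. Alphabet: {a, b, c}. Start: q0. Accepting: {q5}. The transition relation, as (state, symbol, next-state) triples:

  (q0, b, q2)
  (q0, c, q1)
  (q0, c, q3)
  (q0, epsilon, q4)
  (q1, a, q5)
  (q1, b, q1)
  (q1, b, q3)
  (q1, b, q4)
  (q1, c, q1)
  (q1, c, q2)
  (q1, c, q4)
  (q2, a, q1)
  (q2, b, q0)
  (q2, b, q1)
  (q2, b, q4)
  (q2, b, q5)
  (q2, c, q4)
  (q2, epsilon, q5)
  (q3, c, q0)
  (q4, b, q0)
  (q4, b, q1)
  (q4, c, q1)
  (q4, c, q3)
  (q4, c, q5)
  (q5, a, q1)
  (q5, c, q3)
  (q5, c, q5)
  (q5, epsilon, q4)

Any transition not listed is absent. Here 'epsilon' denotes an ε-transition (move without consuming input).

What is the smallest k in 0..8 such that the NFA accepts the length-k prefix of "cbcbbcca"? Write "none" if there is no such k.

1

Start: ε-closure({q0}) = {q0, q4}.
Read 'c': q0→{q1, q3}, q4→{q1, q3, q5}; union {q1, q3, q5}; ε-closure = {q1, q3, q4, q5}.
None of the earlier sets intersect F, but {q1, q3, q4, q5} does.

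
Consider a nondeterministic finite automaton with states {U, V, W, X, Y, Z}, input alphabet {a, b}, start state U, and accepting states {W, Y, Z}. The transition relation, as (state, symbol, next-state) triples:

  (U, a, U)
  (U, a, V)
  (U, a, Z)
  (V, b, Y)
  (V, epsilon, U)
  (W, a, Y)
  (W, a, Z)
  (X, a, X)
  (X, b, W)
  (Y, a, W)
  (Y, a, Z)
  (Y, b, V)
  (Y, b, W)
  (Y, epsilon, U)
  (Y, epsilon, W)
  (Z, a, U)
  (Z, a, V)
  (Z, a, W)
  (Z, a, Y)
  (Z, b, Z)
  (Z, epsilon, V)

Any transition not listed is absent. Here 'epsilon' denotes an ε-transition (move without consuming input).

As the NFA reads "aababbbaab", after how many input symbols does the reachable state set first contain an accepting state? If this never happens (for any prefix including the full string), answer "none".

Start in {U}.
Read 'a': {U} → {U, V, Z}.
None of the earlier sets intersect F, but {U, V, Z} does.

1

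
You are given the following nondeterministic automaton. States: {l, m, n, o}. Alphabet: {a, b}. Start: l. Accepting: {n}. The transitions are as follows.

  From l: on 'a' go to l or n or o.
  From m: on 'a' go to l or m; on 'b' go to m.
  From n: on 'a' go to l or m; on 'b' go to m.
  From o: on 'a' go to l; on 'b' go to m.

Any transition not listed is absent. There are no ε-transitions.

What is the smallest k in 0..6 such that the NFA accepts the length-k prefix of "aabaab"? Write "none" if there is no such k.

Start in {l}.
Read 'a': l→{l, n, o}; now {l, n, o}.
None of the earlier sets intersect F, but {l, n, o} does.

1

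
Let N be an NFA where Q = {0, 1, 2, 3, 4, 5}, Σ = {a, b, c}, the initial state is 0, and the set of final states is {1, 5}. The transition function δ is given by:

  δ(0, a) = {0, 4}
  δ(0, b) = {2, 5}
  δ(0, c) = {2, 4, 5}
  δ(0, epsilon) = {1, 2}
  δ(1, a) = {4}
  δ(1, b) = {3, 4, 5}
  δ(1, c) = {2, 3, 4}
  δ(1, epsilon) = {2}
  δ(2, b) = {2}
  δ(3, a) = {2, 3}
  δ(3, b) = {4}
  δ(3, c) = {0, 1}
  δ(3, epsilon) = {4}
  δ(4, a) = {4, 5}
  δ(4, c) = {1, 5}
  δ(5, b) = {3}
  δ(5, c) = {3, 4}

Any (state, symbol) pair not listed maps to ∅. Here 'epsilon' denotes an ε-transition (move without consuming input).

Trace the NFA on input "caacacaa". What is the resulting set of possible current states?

Start: ε-closure({0}) = {0, 1, 2}.
Read 'c': {0, 1, 2} → {2, 3, 4, 5}.
Read 'a': {2, 3, 4, 5} → {2, 3, 4, 5}.
Read 'a': {2, 3, 4, 5} → {2, 3, 4, 5}.
Read 'c': {2, 3, 4, 5} → {0, 1, 2, 3, 4, 5}.
Read 'a': {0, 1, 2, 3, 4, 5} → {0, 1, 2, 3, 4, 5}.
Read 'c': {0, 1, 2, 3, 4, 5} → {0, 1, 2, 3, 4, 5}.
Read 'a': {0, 1, 2, 3, 4, 5} → {0, 1, 2, 3, 4, 5}.
Read 'a': {0, 1, 2, 3, 4, 5} → {0, 1, 2, 3, 4, 5}.

{0, 1, 2, 3, 4, 5}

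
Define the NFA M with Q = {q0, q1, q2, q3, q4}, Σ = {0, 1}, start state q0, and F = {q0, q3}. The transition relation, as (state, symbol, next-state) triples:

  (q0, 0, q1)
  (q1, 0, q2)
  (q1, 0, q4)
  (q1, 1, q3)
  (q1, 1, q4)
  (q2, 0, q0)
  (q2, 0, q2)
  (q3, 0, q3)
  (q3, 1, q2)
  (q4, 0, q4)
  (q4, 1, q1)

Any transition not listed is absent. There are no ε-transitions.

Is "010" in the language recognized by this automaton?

Yes

Start in {q0}.
Read '0': q0→{q1}; now {q1}.
Read '1': q1→{q3, q4}; now {q3, q4}.
Read '0': q3→{q3}, q4→{q4}; now {q3, q4}.
The final set {q3, q4} contains the accepting state q3.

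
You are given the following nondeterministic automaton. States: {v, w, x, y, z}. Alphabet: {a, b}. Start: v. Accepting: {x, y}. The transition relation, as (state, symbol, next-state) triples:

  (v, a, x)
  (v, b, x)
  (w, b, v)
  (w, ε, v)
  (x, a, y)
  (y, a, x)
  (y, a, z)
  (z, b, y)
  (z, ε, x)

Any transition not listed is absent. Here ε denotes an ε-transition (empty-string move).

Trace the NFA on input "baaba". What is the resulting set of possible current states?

{x, z}

Start in {v}.
Read 'b': {v} → {x}.
Read 'a': {x} → {y}.
Read 'a': {y} → {x, z}.
Read 'b': {x, z} → {y}.
Read 'a': {y} → {x, z}.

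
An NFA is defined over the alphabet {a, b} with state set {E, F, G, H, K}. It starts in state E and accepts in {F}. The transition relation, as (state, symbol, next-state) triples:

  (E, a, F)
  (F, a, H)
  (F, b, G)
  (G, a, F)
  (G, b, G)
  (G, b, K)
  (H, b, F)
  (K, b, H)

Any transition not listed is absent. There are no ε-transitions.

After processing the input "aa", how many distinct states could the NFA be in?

1

Start in {E}.
Read 'a': E→{F}; now {F}.
Read 'a': F→{H}; now {H}.
That set has 1 state.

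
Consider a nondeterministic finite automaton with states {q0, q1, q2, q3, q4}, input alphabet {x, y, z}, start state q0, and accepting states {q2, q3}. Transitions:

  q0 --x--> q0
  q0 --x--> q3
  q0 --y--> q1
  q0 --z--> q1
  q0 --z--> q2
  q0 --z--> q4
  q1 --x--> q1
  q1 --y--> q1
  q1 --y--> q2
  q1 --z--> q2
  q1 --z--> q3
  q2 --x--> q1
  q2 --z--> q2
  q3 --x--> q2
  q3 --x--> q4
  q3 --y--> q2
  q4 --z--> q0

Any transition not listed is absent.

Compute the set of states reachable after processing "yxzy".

Start in {q0}.
Read 'y': q0→{q1}; now {q1}.
Read 'x': q1→{q1}; now {q1}.
Read 'z': q1→{q2, q3}; now {q2, q3}.
Read 'y': q2→∅, q3→{q2}; now {q2}.

{q2}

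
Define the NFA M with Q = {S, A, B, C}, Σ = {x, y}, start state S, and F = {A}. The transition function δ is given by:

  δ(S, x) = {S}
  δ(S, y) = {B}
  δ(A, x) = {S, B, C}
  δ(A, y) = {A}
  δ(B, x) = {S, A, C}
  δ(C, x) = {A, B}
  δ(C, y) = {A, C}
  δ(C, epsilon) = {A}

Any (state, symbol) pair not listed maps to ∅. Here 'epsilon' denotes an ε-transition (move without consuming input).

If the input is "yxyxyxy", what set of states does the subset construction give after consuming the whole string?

Start in {S}.
Read 'y': S→{B}; now {B}.
Read 'x': B→{S, A, C}; now {S, A, C}.
Read 'y': S→{B}, A→{A}, C→{A, C}; now {A, B, C}.
Read 'x': A→{S, B, C}, B→{S, A, C}, C→{A, B}; now {S, A, B, C}.
Read 'y': S→{B}, A→{A}, B→∅, C→{A, C}; now {A, B, C}.
Read 'x': A→{S, B, C}, B→{S, A, C}, C→{A, B}; now {S, A, B, C}.
Read 'y': S→{B}, A→{A}, B→∅, C→{A, C}; now {A, B, C}.

{A, B, C}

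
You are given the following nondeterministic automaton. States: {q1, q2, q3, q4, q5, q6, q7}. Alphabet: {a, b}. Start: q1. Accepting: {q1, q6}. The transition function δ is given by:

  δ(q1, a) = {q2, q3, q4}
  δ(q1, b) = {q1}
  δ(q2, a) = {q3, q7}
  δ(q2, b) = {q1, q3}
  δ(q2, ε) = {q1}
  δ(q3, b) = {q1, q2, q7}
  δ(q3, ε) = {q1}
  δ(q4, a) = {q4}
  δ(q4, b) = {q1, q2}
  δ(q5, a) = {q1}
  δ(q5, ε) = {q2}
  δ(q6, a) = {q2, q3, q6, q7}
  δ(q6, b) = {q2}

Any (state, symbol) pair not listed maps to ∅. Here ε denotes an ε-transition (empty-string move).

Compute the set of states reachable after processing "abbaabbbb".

Start in {q1}.
Read 'a': {q1} → {q1, q2, q3, q4}.
Read 'b': {q1, q2, q3, q4} → {q1, q2, q3, q7}.
Read 'b': {q1, q2, q3, q7} → {q1, q2, q3, q7}.
Read 'a': {q1, q2, q3, q7} → {q1, q2, q3, q4, q7}.
Read 'a': {q1, q2, q3, q4, q7} → {q1, q2, q3, q4, q7}.
Read 'b': {q1, q2, q3, q4, q7} → {q1, q2, q3, q7}.
Read 'b': {q1, q2, q3, q7} → {q1, q2, q3, q7}.
Read 'b': {q1, q2, q3, q7} → {q1, q2, q3, q7}.
Read 'b': {q1, q2, q3, q7} → {q1, q2, q3, q7}.

{q1, q2, q3, q7}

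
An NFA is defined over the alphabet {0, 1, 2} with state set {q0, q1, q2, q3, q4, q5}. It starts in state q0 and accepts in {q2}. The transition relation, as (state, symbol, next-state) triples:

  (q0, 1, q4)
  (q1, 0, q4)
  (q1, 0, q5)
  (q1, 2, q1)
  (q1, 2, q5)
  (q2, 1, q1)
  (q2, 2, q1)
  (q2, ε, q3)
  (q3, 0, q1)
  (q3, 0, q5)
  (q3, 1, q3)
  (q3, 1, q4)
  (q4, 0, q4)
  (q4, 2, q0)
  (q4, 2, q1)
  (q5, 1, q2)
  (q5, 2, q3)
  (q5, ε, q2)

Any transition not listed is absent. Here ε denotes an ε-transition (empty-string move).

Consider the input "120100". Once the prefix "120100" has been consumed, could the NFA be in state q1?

Yes

Start in {q0}.
Read '1': q0→{q4}; now {q4}.
Read '2': q4→{q0, q1}; now {q0, q1}.
Read '0': q0→∅, q1→{q4, q5}; union {q4, q5}; ε-closure = {q2, q3, q4, q5}.
Read '1': q2→{q1}, q3→{q3, q4}, q4→∅, q5→{q2}; now {q1, q2, q3, q4}.
Read '0': q1→{q4, q5}, q2→∅, q3→{q1, q5}, q4→{q4}; union {q1, q4, q5}; ε-closure = {q1, q2, q3, q4, q5}.
Read '0': q1→{q4, q5}, q2→∅, q3→{q1, q5}, q4→{q4}, q5→∅; union {q1, q4, q5}; ε-closure = {q1, q2, q3, q4, q5}.
State q1 is in {q1, q2, q3, q4, q5}.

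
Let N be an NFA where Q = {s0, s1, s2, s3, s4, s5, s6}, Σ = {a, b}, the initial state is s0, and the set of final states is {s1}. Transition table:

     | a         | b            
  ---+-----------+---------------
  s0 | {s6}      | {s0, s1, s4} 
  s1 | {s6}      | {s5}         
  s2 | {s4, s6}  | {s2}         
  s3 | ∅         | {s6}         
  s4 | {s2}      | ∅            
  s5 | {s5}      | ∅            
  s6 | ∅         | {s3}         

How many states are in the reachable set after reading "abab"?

0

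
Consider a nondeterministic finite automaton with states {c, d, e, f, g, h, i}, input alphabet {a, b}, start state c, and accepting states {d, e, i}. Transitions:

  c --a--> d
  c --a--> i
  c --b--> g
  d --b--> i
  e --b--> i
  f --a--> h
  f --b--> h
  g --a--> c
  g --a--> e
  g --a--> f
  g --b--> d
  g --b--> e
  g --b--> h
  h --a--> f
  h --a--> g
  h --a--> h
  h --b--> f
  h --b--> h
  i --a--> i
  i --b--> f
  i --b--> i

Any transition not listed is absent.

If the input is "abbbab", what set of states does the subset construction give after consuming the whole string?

Start in {c}.
Read 'a': {c} → {d, i}.
Read 'b': {d, i} → {f, i}.
Read 'b': {f, i} → {f, h, i}.
Read 'b': {f, h, i} → {f, h, i}.
Read 'a': {f, h, i} → {f, g, h, i}.
Read 'b': {f, g, h, i} → {d, e, f, h, i}.

{d, e, f, h, i}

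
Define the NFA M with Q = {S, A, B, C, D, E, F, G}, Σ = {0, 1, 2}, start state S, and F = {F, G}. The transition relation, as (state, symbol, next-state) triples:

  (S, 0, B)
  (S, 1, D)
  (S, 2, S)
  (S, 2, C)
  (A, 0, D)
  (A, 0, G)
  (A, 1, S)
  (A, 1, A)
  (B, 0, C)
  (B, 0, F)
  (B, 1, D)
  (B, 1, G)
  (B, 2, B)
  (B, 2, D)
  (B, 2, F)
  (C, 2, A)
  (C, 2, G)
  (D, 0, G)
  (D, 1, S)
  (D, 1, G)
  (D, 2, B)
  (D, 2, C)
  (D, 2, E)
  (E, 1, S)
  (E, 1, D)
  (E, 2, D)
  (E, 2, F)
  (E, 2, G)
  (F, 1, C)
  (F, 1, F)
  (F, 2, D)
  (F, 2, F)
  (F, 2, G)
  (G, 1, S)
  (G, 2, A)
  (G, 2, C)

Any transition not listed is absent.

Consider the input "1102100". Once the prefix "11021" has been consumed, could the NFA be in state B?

No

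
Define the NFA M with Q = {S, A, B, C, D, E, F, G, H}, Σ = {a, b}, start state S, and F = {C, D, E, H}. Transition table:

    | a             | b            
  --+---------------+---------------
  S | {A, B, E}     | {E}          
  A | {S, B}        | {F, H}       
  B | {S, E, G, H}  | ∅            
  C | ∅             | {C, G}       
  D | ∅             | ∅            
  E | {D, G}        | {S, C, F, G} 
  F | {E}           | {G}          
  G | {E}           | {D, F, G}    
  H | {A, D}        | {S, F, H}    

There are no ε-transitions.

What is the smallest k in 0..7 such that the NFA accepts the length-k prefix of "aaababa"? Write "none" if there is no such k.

Start in {S}.
Read 'a': S→{A, B, E}; now {A, B, E}.
None of the earlier sets intersect F, but {A, B, E} does.

1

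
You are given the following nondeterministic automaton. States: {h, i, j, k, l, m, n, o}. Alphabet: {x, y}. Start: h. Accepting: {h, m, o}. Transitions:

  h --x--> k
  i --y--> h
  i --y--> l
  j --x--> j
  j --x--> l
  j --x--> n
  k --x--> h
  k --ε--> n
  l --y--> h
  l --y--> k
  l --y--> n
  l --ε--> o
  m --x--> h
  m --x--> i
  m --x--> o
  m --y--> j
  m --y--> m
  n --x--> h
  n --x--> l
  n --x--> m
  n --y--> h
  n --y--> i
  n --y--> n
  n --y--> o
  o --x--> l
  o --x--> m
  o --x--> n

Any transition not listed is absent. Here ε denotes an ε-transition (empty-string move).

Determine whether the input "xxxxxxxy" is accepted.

Yes

Start in {h}.
Read 'x': h→{k}; union {k}; ε-closure = {k, n}.
Read 'x': k→{h}, n→{h, l, m}; union {h, l, m}; ε-closure = {h, l, m, o}.
Read 'x': h→{k}, l→∅, m→{h, i, o}, o→{l, m, n}; now {h, i, k, l, m, n, o}.
Read 'x': h→{k}, i→∅, k→{h}, l→∅, m→{h, i, o}, n→{h, l, m}, o→{l, m, n}; now {h, i, k, l, m, n, o}.
Read 'x': h→{k}, i→∅, k→{h}, l→∅, m→{h, i, o}, n→{h, l, m}, o→{l, m, n}; now {h, i, k, l, m, n, o}.
Read 'x': h→{k}, i→∅, k→{h}, l→∅, m→{h, i, o}, n→{h, l, m}, o→{l, m, n}; now {h, i, k, l, m, n, o}.
Read 'x': h→{k}, i→∅, k→{h}, l→∅, m→{h, i, o}, n→{h, l, m}, o→{l, m, n}; now {h, i, k, l, m, n, o}.
Read 'y': h→∅, i→{h, l}, k→∅, l→{h, k, n}, m→{j, m}, n→{h, i, n, o}, o→∅; now {h, i, j, k, l, m, n, o}.
The final set {h, i, j, k, l, m, n, o} contains the accepting states h, m, o.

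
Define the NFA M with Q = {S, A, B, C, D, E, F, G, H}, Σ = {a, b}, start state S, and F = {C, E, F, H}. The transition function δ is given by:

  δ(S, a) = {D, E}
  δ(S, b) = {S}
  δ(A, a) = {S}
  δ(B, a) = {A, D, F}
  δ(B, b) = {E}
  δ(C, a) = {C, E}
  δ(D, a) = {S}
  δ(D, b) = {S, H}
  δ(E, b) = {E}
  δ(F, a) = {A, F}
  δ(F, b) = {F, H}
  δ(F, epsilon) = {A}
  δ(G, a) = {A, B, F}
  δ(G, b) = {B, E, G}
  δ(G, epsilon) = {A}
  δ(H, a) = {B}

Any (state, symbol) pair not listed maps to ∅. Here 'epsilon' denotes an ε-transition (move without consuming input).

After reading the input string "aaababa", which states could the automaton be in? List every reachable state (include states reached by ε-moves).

{B, D, E}

Start in {S}.
Read 'a': {S} → {D, E}.
Read 'a': {D, E} → {S}.
Read 'a': {S} → {D, E}.
Read 'b': {D, E} → {S, E, H}.
Read 'a': {S, E, H} → {B, D, E}.
Read 'b': {B, D, E} → {S, E, H}.
Read 'a': {S, E, H} → {B, D, E}.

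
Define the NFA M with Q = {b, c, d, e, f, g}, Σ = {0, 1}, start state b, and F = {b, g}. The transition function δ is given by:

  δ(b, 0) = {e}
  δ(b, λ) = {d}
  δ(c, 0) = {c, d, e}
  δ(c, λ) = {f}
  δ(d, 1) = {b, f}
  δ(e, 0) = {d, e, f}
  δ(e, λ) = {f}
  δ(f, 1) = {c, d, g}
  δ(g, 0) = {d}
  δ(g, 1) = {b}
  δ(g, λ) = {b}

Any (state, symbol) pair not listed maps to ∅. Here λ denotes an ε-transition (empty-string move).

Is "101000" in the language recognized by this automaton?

No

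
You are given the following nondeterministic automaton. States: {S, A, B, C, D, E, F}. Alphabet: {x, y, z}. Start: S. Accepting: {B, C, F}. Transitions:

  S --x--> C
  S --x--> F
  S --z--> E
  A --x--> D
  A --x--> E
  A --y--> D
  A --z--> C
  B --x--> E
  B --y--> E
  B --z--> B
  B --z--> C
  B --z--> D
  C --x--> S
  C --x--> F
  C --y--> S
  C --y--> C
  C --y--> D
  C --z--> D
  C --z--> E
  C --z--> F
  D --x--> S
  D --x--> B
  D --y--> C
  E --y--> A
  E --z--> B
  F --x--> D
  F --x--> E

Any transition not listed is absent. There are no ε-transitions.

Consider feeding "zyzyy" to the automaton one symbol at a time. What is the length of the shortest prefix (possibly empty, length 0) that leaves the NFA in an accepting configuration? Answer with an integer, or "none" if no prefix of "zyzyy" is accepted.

Start in {S}.
Read 'z': {S} → {E}.
Read 'y': {E} → {A}.
Read 'z': {A} → {C}.
None of the earlier sets intersect F, but {C} does.

3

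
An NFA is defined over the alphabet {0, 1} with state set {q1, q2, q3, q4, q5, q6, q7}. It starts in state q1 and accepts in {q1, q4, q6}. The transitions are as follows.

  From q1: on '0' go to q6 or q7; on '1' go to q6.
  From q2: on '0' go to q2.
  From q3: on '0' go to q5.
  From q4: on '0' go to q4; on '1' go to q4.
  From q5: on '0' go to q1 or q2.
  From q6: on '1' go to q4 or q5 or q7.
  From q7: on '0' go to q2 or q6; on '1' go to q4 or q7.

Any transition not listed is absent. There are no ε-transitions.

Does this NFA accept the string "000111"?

Start in {q1}.
Read '0': {q1} → {q6, q7}.
Read '0': {q6, q7} → {q2, q6}.
Read '0': {q2, q6} → {q2}.
Read '1': {q2} → ∅.
The set is empty and remains empty for the remaining 2 symbols.
The final set ∅ contains no accepting state.

No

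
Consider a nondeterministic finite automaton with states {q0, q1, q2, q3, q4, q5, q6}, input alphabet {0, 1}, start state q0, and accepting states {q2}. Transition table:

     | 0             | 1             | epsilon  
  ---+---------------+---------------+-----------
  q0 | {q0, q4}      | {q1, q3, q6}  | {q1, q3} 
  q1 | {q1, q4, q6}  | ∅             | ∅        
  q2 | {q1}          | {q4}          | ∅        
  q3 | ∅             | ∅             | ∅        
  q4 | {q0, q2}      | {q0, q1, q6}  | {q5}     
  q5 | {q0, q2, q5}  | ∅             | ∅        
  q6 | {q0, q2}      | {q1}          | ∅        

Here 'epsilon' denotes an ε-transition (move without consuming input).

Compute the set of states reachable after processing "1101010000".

{q0, q1, q2, q3, q4, q5, q6}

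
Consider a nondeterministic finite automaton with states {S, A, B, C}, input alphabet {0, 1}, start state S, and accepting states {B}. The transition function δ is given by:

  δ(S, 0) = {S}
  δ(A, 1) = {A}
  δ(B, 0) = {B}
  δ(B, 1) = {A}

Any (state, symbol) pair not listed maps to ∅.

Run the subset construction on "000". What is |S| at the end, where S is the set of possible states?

1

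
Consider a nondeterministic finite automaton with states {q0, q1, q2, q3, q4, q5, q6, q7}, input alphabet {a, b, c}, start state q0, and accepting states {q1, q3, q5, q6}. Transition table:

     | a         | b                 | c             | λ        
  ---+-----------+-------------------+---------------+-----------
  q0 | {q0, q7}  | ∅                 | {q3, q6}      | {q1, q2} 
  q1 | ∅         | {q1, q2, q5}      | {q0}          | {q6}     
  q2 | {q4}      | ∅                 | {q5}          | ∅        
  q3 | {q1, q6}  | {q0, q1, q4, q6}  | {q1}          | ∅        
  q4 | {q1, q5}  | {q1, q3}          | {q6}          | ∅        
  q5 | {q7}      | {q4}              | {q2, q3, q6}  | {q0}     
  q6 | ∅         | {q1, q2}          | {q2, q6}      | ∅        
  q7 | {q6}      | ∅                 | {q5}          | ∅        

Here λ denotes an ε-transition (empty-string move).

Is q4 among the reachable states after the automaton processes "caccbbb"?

Yes

Start: ε-closure({q0}) = {q0, q1, q2, q6}.
Read 'c': {q0, q1, q2, q6} → {q0, q1, q2, q3, q5, q6}.
Read 'a': {q0, q1, q2, q3, q5, q6} → {q0, q1, q2, q4, q6, q7}.
Read 'c': {q0, q1, q2, q4, q6, q7} → {q0, q1, q2, q3, q5, q6}.
Read 'c': {q0, q1, q2, q3, q5, q6} → {q0, q1, q2, q3, q5, q6}.
Read 'b': {q0, q1, q2, q3, q5, q6} → {q0, q1, q2, q4, q5, q6}.
Read 'b': {q0, q1, q2, q4, q5, q6} → {q0, q1, q2, q3, q4, q5, q6}.
Read 'b': {q0, q1, q2, q3, q4, q5, q6} → {q0, q1, q2, q3, q4, q5, q6}.
State q4 is in {q0, q1, q2, q3, q4, q5, q6}.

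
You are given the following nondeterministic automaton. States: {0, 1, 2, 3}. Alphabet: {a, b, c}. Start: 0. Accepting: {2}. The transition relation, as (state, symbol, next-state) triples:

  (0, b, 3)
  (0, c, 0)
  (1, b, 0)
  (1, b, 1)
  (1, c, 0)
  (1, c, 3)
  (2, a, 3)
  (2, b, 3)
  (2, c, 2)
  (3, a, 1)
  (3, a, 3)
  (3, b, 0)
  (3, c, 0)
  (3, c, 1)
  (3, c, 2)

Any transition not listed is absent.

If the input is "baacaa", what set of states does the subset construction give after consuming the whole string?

Start in {0}.
Read 'b': 0→{3}; now {3}.
Read 'a': 3→{1, 3}; now {1, 3}.
Read 'a': 1→∅, 3→{1, 3}; now {1, 3}.
Read 'c': 1→{0, 3}, 3→{0, 1, 2}; now {0, 1, 2, 3}.
Read 'a': 0→∅, 1→∅, 2→{3}, 3→{1, 3}; now {1, 3}.
Read 'a': 1→∅, 3→{1, 3}; now {1, 3}.

{1, 3}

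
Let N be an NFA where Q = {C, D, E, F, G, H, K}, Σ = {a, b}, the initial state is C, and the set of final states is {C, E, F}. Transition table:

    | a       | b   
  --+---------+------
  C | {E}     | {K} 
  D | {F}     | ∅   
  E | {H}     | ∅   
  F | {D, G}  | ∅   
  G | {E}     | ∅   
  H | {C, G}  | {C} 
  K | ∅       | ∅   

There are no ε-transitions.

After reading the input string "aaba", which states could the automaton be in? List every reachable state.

{E}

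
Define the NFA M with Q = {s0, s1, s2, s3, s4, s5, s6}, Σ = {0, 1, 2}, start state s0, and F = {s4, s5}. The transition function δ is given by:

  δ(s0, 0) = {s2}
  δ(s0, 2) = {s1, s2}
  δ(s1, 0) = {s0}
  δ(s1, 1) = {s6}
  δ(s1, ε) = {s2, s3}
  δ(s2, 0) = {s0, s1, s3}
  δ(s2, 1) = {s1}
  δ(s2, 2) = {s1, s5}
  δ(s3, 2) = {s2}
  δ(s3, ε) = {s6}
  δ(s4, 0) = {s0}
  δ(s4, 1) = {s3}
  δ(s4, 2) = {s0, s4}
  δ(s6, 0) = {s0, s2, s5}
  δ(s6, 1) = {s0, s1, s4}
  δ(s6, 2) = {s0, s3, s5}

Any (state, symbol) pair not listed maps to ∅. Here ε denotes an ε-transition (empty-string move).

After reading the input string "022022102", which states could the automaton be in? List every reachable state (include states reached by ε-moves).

{s0, s1, s2, s3, s5, s6}

Start in {s0}.
Read '0': {s0} → {s2}.
Read '2': {s2} → {s1, s2, s3, s5, s6}.
Read '2': {s1, s2, s3, s5, s6} → {s0, s1, s2, s3, s5, s6}.
Read '0': {s0, s1, s2, s3, s5, s6} → {s0, s1, s2, s3, s5, s6}.
Read '2': {s0, s1, s2, s3, s5, s6} → {s0, s1, s2, s3, s5, s6}.
Read '2': {s0, s1, s2, s3, s5, s6} → {s0, s1, s2, s3, s5, s6}.
Read '1': {s0, s1, s2, s3, s5, s6} → {s0, s1, s2, s3, s4, s6}.
Read '0': {s0, s1, s2, s3, s4, s6} → {s0, s1, s2, s3, s5, s6}.
Read '2': {s0, s1, s2, s3, s5, s6} → {s0, s1, s2, s3, s5, s6}.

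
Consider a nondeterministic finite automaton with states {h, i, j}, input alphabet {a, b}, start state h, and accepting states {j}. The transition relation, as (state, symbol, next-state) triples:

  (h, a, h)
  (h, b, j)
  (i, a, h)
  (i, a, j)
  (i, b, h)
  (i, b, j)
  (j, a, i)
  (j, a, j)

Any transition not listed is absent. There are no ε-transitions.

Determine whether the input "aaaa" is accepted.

No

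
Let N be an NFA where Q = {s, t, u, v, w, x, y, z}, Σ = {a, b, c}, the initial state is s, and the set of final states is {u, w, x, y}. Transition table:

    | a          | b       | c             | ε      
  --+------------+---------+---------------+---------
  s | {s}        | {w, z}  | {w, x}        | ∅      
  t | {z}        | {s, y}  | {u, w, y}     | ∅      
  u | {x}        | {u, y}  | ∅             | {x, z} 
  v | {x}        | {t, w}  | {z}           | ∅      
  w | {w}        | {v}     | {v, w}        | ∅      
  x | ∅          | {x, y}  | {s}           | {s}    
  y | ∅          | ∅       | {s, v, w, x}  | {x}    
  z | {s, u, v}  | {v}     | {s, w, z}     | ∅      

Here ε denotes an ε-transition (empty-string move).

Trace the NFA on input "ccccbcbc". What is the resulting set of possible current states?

Start in {s}.
Read 'c': {s} → {s, w, x}.
Read 'c': {s, w, x} → {s, v, w, x}.
Read 'c': {s, v, w, x} → {s, v, w, x, z}.
Read 'c': {s, v, w, x, z} → {s, v, w, x, z}.
Read 'b': {s, v, w, x, z} → {s, t, v, w, x, y, z}.
Read 'c': {s, t, v, w, x, y, z} → {s, u, v, w, x, y, z}.
Read 'b': {s, u, v, w, x, y, z} → {s, t, u, v, w, x, y, z}.
Read 'c': {s, t, u, v, w, x, y, z} → {s, u, v, w, x, y, z}.

{s, u, v, w, x, y, z}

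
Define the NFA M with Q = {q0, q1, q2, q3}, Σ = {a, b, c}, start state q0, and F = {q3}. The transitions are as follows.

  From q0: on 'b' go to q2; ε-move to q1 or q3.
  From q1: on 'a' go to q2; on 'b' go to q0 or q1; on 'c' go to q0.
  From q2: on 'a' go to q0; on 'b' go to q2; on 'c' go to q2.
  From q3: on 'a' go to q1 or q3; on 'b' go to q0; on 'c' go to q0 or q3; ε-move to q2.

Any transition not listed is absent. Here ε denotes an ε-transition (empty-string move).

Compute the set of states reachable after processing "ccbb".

{q0, q1, q2, q3}

Start: ε-closure({q0}) = {q0, q1, q2, q3}.
Read 'c': q0→∅, q1→{q0}, q2→{q2}, q3→{q0, q3}; union {q0, q2, q3}; ε-closure = {q0, q1, q2, q3}.
Read 'c': q0→∅, q1→{q0}, q2→{q2}, q3→{q0, q3}; union {q0, q2, q3}; ε-closure = {q0, q1, q2, q3}.
Read 'b': q0→{q2}, q1→{q0, q1}, q2→{q2}, q3→{q0}; union {q0, q1, q2}; ε-closure = {q0, q1, q2, q3}.
Read 'b': q0→{q2}, q1→{q0, q1}, q2→{q2}, q3→{q0}; union {q0, q1, q2}; ε-closure = {q0, q1, q2, q3}.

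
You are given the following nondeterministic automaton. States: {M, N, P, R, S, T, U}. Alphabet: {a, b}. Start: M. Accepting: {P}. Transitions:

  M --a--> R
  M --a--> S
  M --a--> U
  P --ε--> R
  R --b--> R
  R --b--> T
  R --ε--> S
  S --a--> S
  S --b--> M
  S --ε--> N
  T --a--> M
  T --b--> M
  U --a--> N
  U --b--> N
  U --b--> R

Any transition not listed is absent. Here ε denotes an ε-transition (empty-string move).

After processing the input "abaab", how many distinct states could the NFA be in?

Start in {M}.
Read 'a': M→{R, S, U}; union {R, S, U}; ε-closure = {N, R, S, U}.
Read 'b': N→∅, R→{R, T}, S→{M}, U→{N, R}; union {M, N, R, T}; ε-closure = {M, N, R, S, T}.
Read 'a': M→{R, S, U}, N→∅, R→∅, S→{S}, T→{M}; union {M, R, S, U}; ε-closure = {M, N, R, S, U}.
Read 'a': M→{R, S, U}, N→∅, R→∅, S→{S}, U→{N}; now {N, R, S, U}.
Read 'b': N→∅, R→{R, T}, S→{M}, U→{N, R}; union {M, N, R, T}; ε-closure = {M, N, R, S, T}.
That set has 5 states.

5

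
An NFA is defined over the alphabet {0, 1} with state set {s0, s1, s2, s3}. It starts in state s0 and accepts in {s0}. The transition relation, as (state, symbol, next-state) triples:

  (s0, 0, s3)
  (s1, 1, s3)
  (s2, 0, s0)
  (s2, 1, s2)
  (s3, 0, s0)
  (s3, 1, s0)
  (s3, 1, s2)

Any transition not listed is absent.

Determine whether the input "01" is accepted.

Yes

Start in {s0}.
Read '0': s0→{s3}; now {s3}.
Read '1': s3→{s0, s2}; now {s0, s2}.
The final set {s0, s2} contains the accepting state s0.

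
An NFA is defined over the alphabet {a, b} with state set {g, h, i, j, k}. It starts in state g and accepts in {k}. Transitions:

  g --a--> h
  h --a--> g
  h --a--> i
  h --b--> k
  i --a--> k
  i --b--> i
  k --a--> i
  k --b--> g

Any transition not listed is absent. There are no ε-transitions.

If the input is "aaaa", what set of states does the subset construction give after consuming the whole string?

Start in {g}.
Read 'a': {g} → {h}.
Read 'a': {h} → {g, i}.
Read 'a': {g, i} → {h, k}.
Read 'a': {h, k} → {g, i}.

{g, i}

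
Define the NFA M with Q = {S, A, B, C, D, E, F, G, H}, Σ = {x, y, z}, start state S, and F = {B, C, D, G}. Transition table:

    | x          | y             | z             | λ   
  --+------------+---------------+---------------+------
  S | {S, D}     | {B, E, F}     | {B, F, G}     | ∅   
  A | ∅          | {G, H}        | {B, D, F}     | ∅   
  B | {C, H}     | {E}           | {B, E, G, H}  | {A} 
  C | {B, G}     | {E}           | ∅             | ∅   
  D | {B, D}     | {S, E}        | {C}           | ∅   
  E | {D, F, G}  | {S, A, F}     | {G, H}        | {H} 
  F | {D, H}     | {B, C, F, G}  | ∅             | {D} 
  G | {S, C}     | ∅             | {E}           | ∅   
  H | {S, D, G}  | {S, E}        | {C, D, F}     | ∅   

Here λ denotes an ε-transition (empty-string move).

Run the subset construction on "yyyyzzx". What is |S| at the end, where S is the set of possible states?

Start in {S}.
Read 'y': {S} → {A, B, D, E, F, H}.
Read 'y': {A, B, D, E, F, H} → {S, A, B, C, D, E, F, G, H}.
Read 'y': {S, A, B, C, D, E, F, G, H} → {S, A, B, C, D, E, F, G, H}.
Read 'y': {S, A, B, C, D, E, F, G, H} → {S, A, B, C, D, E, F, G, H}.
Read 'z': {S, A, B, C, D, E, F, G, H} → {A, B, C, D, E, F, G, H}.
Read 'z': {A, B, C, D, E, F, G, H} → {A, B, C, D, E, F, G, H}.
Read 'x': {A, B, C, D, E, F, G, H} → {S, A, B, C, D, F, G, H}.
That set has 8 states.

8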